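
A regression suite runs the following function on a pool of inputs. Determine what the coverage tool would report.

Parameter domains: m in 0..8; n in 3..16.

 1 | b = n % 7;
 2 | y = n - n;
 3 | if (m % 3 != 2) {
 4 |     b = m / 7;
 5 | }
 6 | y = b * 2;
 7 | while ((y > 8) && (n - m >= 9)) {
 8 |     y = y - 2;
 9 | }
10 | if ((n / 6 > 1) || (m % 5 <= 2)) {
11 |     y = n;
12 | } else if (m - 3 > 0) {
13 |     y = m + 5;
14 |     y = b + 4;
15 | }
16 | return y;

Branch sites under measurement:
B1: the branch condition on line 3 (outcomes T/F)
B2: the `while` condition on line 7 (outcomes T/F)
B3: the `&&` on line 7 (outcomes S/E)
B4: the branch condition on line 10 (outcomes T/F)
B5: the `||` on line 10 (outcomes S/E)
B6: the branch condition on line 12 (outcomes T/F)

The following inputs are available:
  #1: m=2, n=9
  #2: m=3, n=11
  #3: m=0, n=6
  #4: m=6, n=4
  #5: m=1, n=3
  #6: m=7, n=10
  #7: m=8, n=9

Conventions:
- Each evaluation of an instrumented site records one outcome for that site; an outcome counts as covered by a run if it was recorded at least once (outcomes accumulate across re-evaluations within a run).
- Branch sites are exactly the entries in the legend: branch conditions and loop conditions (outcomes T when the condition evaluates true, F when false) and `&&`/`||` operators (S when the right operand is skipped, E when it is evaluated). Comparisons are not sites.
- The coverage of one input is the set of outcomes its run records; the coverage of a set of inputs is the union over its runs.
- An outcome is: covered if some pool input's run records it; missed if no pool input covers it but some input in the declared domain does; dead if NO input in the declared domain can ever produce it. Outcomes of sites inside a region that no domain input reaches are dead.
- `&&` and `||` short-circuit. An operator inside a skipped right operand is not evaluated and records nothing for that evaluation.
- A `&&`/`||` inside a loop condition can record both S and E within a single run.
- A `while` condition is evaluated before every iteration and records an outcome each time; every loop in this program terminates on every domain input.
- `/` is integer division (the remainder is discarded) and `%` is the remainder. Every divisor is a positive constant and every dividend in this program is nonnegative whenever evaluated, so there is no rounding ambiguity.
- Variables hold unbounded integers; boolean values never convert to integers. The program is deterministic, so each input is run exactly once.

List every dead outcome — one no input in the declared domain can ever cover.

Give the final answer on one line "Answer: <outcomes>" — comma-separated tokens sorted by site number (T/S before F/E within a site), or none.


sweeping the full domain (126 inputs) for each outcome:
  reachable outcomes have witnesses, e.g. B1=T (e.g. m=0, n=3), B1=F (e.g. m=2, n=3), B2=T (e.g. m=2, n=12), B2=F (e.g. m=0, n=3)
Answer: none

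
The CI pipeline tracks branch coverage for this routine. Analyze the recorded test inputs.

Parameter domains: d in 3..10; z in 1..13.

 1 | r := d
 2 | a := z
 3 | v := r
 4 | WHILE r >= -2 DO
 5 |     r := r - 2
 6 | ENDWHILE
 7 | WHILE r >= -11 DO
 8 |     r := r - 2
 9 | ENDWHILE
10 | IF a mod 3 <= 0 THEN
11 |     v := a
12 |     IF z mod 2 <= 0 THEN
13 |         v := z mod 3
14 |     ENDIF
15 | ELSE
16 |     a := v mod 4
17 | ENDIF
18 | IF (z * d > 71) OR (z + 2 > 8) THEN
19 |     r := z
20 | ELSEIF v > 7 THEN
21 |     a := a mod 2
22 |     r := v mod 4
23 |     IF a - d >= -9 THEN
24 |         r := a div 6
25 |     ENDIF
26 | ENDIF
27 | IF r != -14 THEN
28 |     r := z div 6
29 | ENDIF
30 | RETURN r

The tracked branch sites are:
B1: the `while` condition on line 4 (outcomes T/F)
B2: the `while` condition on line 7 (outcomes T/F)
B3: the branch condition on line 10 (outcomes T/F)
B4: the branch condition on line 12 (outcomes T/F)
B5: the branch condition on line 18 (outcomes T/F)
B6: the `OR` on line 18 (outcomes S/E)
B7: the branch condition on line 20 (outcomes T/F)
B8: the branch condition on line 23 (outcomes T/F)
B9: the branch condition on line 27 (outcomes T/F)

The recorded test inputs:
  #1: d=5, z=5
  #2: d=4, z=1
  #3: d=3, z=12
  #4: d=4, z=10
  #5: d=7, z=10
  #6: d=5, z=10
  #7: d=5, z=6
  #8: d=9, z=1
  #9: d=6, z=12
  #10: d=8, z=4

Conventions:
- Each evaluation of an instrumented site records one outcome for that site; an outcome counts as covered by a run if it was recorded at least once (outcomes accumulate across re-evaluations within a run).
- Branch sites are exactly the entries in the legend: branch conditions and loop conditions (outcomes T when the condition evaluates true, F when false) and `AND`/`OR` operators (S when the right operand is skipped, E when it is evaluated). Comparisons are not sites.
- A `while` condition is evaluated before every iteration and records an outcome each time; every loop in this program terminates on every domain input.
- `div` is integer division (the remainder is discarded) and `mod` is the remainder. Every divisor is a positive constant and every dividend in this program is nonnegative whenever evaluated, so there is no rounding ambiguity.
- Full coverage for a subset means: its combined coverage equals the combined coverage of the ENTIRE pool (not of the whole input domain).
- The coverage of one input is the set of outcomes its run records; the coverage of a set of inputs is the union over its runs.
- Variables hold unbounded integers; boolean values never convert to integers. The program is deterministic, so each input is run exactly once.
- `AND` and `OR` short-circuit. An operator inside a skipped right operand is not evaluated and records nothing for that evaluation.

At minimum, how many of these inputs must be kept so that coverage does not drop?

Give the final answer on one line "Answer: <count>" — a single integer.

#1 (d=5, z=5) -> B1->T, B1->T, B1->T, B1->T, B1->F, B2->T, B2->T, B2->T, B2->T, B2->T, B2->F, B3->F, B6->E, B5->F, ...; covered: B1=T, B1=F, B2=T, B2=F, B3=F, B5=F, B6=E, B7=F, B9=T
#2 (d=4, z=1) -> B1->T, B1->T, B1->T, B1->T, B1->F, B2->T, B2->T, B2->T, B2->T, B2->F, B3->F, B6->E, B5->F, B7->F, ...; covered: B1=T, B1=F, B2=T, B2=F, B3=F, B5=F, B6=E, B7=F, B9=T
#3 (d=3, z=12) -> B1->T, B1->T, B1->T, B1->F, B2->T, B2->T, B2->T, B2->T, B2->T, B2->F, B3->T, B4->T, B6->E, B5->T, ...; covered: B1=T, B1=F, B2=T, B2=F, B3=T, B4=T, B5=T, B6=E, B9=T
#4 (d=4, z=10) -> B1->T, B1->T, B1->T, B1->T, B1->F, B2->T, B2->T, B2->T, B2->T, B2->F, B3->F, B6->E, B5->T, B9->T; covered: B1=T, B1=F, B2=T, B2=F, B3=F, B5=T, B6=E, B9=T
#5 (d=7, z=10) -> B1->T, B1->T, B1->T, B1->T, B1->T, B1->F, B2->T, B2->T, B2->T, B2->T, B2->T, B2->F, B3->F, B6->E, ...; covered: B1=T, B1=F, B2=T, B2=F, B3=F, B5=T, B6=E, B9=T
#6 (d=5, z=10) -> B1->T, B1->T, B1->T, B1->T, B1->F, B2->T, B2->T, B2->T, B2->T, B2->T, B2->F, B3->F, B6->E, B5->T, ...; covered: B1=T, B1=F, B2=T, B2=F, B3=F, B5=T, B6=E, B9=T
#7 (d=5, z=6) -> B1->T, B1->T, B1->T, B1->T, B1->F, B2->T, B2->T, B2->T, B2->T, B2->T, B2->F, B3->T, B4->T, B6->E, ...; covered: B1=T, B1=F, B2=T, B2=F, B3=T, B4=T, B5=F, B6=E, B7=F, B9=T
#8 (d=9, z=1) -> B1->T, B1->T, B1->T, B1->T, B1->T, B1->T, B1->F, B2->T, B2->T, B2->T, B2->T, B2->T, B2->F, B3->F, ...; covered: B1=T, B1=F, B2=T, B2=F, B3=F, B5=F, B6=E, B7=T, B8=T, B9=T
#9 (d=6, z=12) -> B1->T, B1->T, B1->T, B1->T, B1->T, B1->F, B2->T, B2->T, B2->T, B2->T, B2->F, B3->T, B4->T, B6->S, ...; covered: B1=T, B1=F, B2=T, B2=F, B3=T, B4=T, B5=T, B6=S, B9=T
#10 (d=8, z=4) -> B1->T, B1->T, B1->T, B1->T, B1->T, B1->T, B1->F, B2->T, B2->T, B2->T, B2->T, B2->F, B3->F, B6->E, ...; covered: B1=T, B1=F, B2=T, B2=F, B3=F, B5=F, B6=E, B7=T, B8=T, B9=T
together the pool reaches 15 outcomes: B1=T, B1=F, B2=T, B2=F, B3=T, B3=F, B4=T, B5=T, B5=F, B6=S, B6=E, B7=T, B7=F, B8=T, B9=T
no size-1 subset reaches all 15 outcomes (best union: 10/15)
no size-2 subset reaches all 15 outcomes (best union: 14/15)
at size 3, {1, 8, 9} reaches all 15 outcomes; every lexicographically earlier size-3 subset fails

Answer: 3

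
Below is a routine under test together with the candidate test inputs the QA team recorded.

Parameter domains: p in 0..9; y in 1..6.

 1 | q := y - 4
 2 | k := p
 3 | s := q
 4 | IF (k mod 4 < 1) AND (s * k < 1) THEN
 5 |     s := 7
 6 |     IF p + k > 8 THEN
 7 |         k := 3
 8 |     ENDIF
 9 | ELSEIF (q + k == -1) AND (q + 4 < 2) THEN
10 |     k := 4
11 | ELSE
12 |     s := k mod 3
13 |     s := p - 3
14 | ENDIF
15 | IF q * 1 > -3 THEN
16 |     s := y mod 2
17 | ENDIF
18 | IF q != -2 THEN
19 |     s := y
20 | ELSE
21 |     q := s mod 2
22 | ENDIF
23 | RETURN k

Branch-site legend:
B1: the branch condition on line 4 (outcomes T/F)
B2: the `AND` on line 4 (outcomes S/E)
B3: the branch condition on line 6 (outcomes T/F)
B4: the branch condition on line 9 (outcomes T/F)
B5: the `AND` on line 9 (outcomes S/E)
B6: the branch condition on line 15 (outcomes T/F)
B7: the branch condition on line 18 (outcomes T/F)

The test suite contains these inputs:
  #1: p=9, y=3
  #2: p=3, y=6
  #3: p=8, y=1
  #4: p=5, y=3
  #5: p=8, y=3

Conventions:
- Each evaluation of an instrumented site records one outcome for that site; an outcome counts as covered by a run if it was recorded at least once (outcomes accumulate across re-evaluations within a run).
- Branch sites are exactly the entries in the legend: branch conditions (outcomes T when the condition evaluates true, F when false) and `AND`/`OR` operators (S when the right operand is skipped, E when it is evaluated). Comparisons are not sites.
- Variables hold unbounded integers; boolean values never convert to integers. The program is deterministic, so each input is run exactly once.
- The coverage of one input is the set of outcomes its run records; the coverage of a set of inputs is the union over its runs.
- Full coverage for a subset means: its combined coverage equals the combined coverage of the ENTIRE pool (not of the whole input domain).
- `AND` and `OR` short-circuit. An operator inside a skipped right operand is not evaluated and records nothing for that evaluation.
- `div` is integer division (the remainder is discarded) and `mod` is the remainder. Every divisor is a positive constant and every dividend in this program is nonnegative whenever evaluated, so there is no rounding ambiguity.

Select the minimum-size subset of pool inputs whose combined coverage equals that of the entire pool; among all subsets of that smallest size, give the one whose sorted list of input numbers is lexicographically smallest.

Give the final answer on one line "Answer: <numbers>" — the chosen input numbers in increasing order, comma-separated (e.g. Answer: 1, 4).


run #1 (p=9, y=3) records B1=F, B2=S, B4=F, B5=S, B6=T, B7=T
run #2 (p=3, y=6) records B1=F, B2=S, B4=F, B5=S, B6=T, B7=T
run #3 (p=8, y=1) records B1=T, B2=E, B3=T, B6=F, B7=T
run #4 (p=5, y=3) records B1=F, B2=S, B4=F, B5=S, B6=T, B7=T
run #5 (p=8, y=3) records B1=T, B2=E, B3=T, B6=T, B7=T
union over all inputs: B1=T, B1=F, B2=S, B2=E, B3=T, B4=F, B5=S, B6=T, B6=F, B7=T (10 outcomes)
checked all size-1 subsets: none covers 10 outcomes (max 6/10)
at size 2, {1, 3} reaches all 10 outcomes; every lexicographically earlier size-2 subset fails
Answer: 1, 3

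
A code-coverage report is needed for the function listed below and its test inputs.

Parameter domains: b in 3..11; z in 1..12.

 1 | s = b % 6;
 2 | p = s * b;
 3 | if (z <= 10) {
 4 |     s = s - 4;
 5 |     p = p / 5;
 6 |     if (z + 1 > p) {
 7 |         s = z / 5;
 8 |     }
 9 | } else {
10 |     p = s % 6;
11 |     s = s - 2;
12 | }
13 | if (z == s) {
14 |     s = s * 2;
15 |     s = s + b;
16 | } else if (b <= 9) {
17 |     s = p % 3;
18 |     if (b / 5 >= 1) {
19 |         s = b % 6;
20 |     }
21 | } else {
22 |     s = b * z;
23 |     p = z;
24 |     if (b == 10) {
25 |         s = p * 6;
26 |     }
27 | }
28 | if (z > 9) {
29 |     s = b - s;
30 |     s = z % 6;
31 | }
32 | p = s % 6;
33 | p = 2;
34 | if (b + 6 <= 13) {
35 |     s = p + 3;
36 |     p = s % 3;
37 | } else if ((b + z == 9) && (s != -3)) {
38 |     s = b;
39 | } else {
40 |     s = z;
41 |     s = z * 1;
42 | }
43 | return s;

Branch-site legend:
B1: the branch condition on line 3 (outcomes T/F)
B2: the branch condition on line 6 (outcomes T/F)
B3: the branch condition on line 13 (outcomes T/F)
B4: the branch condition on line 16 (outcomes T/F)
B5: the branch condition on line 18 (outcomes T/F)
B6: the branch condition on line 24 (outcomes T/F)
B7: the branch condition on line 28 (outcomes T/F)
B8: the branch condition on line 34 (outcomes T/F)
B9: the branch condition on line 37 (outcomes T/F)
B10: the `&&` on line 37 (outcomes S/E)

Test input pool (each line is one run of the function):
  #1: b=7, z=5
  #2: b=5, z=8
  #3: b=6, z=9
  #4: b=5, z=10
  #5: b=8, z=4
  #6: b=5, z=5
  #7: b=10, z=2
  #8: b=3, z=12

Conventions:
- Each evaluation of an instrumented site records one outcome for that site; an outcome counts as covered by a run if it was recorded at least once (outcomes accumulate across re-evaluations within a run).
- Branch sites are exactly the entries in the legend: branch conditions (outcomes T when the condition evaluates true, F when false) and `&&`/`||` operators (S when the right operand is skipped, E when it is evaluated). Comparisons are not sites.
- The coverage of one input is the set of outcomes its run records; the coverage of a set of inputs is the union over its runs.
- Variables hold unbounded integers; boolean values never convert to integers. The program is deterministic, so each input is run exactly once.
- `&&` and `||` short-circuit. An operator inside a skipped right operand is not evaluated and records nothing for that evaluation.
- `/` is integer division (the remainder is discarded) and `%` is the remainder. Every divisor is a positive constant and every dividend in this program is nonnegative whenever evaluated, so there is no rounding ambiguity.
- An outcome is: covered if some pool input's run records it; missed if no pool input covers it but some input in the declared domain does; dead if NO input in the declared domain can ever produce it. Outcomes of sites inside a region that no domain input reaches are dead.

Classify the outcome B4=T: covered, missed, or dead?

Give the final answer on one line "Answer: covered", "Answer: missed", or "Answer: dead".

B4=T is recorded by pool input(s) 1, 2, 3, 4, 5, 6, 8 -> covered

Answer: covered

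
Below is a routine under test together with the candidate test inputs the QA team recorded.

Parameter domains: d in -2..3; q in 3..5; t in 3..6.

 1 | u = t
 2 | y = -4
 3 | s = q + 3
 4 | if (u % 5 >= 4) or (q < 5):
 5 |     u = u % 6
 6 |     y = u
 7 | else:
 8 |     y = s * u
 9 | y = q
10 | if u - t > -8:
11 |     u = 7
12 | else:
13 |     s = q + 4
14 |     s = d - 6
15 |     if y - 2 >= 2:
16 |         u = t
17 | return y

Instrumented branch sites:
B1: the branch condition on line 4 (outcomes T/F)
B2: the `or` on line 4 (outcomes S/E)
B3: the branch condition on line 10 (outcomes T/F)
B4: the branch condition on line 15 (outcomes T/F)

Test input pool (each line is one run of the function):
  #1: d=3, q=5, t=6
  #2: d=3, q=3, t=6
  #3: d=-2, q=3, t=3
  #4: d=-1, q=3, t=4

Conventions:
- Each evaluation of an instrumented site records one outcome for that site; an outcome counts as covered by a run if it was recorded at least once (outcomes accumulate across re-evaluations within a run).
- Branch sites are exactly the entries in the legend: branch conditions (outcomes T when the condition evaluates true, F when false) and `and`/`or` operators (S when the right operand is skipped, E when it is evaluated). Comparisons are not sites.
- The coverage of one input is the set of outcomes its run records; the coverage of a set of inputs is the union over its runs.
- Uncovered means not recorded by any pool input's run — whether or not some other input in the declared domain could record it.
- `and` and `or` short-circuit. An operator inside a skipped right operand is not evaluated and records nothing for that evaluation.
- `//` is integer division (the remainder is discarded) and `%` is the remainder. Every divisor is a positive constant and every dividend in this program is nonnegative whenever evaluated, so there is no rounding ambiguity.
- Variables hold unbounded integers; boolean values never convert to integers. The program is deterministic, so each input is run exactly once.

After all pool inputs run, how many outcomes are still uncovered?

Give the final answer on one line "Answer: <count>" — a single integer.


input #1, d=3, q=5, t=6: outcomes B1=F, B2=E, B3=T
input #2, d=3, q=3, t=6: outcomes B1=T, B2=E, B3=T
input #3, d=-2, q=3, t=3: outcomes B1=T, B2=E, B3=T
input #4, d=-1, q=3, t=4: outcomes B1=T, B2=S, B3=T
union over the pool: B1=T, B1=F, B2=S, B2=E, B3=T
uncovered (3 of 8): B3=F, B4=T, B4=F
Answer: 3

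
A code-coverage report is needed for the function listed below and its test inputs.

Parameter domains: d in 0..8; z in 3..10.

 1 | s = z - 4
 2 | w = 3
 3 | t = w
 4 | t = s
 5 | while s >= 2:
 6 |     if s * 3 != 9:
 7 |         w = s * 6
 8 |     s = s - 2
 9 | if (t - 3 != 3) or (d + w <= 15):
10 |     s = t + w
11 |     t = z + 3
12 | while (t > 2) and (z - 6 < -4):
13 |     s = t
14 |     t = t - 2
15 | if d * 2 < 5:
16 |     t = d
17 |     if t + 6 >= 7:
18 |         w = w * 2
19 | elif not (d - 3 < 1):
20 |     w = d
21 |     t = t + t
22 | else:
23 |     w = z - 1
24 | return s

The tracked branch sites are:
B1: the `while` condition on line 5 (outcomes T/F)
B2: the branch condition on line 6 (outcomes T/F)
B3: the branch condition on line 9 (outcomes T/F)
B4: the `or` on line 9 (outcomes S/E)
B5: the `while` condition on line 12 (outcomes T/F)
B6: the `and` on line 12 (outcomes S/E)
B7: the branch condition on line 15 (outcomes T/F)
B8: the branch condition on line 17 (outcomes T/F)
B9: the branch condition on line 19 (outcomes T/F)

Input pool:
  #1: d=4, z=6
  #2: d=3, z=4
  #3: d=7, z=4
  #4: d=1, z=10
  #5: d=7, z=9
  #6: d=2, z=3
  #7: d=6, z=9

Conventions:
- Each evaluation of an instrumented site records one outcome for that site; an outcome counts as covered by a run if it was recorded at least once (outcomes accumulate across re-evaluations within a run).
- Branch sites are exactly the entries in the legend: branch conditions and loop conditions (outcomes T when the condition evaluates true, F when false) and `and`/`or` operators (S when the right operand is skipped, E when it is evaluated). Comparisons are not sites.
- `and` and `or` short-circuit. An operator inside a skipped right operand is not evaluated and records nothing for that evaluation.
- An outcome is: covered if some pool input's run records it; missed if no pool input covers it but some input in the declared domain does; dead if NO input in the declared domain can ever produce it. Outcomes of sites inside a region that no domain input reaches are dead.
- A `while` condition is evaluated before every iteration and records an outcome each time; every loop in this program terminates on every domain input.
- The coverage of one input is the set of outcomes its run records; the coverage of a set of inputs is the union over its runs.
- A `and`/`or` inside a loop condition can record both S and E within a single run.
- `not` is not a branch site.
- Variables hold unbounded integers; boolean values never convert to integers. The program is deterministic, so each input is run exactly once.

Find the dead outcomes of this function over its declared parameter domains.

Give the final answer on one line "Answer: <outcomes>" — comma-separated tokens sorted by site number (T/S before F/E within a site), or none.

checking every outcome against all 72 domain inputs:
  B5=T: zero occurrences over every domain input -> dead
  B6=S: zero occurrences over every domain input -> dead
  reachable outcomes have witnesses, e.g. B1=T (e.g. d=0, z=6), B1=F (e.g. d=0, z=3), B2=T (e.g. d=0, z=6), B2=F (e.g. d=0, z=7)

Answer: B5=T, B6=S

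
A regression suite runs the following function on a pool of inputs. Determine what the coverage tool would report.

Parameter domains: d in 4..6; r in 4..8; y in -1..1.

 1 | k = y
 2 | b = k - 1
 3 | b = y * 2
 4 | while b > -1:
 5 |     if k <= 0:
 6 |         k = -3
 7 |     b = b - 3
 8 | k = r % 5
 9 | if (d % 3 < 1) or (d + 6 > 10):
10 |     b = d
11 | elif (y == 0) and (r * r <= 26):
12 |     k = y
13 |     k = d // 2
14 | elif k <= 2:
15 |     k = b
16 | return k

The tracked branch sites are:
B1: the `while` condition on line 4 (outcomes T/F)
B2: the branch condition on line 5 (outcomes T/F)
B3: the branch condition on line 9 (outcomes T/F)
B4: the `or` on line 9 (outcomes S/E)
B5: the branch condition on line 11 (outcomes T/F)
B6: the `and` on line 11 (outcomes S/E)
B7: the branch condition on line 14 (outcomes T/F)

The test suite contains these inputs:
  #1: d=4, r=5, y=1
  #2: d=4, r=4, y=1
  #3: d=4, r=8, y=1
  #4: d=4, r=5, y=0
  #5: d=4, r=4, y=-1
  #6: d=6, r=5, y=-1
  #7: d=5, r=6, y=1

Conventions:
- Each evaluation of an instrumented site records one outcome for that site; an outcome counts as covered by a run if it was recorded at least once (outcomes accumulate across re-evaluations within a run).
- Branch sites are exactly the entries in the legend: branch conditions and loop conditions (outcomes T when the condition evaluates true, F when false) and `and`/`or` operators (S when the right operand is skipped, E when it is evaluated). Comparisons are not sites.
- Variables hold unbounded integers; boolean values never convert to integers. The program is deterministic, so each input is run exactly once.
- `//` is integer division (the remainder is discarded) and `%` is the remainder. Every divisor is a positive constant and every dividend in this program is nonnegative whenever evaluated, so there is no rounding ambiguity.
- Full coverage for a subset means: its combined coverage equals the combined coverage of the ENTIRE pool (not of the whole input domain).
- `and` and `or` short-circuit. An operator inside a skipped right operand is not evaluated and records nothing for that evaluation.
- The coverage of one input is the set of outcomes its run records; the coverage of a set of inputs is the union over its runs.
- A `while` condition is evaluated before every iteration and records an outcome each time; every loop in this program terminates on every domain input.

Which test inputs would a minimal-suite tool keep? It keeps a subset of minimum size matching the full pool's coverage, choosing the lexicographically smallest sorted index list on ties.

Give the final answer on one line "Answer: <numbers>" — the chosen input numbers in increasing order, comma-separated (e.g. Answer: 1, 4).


test 1 (d=4, r=5, y=1) fires B1->T, B2->F, B1->F, B4->E, B3->F, B6->S, B5->F, B7->T; hits B1=T, B1=F, B2=F, B3=F, B4=E, B5=F, B6=S, B7=T
test 2 (d=4, r=4, y=1) fires B1->T, B2->F, B1->F, B4->E, B3->F, B6->S, B5->F, B7->F; hits B1=T, B1=F, B2=F, B3=F, B4=E, B5=F, B6=S, B7=F
test 3 (d=4, r=8, y=1) fires B1->T, B2->F, B1->F, B4->E, B3->F, B6->S, B5->F, B7->F; hits B1=T, B1=F, B2=F, B3=F, B4=E, B5=F, B6=S, B7=F
test 4 (d=4, r=5, y=0) fires B1->T, B2->T, B1->F, B4->E, B3->F, B6->E, B5->T; hits B1=T, B1=F, B2=T, B3=F, B4=E, B5=T, B6=E
test 5 (d=4, r=4, y=-1) fires B1->F, B4->E, B3->F, B6->S, B5->F, B7->F; hits B1=F, B3=F, B4=E, B5=F, B6=S, B7=F
test 6 (d=6, r=5, y=-1) fires B1->F, B4->S, B3->T; hits B1=F, B3=T, B4=S
test 7 (d=5, r=6, y=1) fires B1->T, B2->F, B1->F, B4->E, B3->T; hits B1=T, B1=F, B2=F, B3=T, B4=E
union over all inputs: B1=T, B1=F, B2=T, B2=F, B3=T, B3=F, B4=S, B4=E, B5=T, B5=F, B6=S, B6=E, B7=T, B7=F (14 outcomes)
every size-1 subset falls short of the 14 outcomes (best: 8/14)
every size-2 subset falls short of the 14 outcomes (best: 11/14)
every size-3 subset falls short of the 14 outcomes (best: 13/14)
inputs {1, 2, 4, 6} (size 4) cover everything; no size-4 subset with a lexicographically smaller index list covers all 14
Answer: 1, 2, 4, 6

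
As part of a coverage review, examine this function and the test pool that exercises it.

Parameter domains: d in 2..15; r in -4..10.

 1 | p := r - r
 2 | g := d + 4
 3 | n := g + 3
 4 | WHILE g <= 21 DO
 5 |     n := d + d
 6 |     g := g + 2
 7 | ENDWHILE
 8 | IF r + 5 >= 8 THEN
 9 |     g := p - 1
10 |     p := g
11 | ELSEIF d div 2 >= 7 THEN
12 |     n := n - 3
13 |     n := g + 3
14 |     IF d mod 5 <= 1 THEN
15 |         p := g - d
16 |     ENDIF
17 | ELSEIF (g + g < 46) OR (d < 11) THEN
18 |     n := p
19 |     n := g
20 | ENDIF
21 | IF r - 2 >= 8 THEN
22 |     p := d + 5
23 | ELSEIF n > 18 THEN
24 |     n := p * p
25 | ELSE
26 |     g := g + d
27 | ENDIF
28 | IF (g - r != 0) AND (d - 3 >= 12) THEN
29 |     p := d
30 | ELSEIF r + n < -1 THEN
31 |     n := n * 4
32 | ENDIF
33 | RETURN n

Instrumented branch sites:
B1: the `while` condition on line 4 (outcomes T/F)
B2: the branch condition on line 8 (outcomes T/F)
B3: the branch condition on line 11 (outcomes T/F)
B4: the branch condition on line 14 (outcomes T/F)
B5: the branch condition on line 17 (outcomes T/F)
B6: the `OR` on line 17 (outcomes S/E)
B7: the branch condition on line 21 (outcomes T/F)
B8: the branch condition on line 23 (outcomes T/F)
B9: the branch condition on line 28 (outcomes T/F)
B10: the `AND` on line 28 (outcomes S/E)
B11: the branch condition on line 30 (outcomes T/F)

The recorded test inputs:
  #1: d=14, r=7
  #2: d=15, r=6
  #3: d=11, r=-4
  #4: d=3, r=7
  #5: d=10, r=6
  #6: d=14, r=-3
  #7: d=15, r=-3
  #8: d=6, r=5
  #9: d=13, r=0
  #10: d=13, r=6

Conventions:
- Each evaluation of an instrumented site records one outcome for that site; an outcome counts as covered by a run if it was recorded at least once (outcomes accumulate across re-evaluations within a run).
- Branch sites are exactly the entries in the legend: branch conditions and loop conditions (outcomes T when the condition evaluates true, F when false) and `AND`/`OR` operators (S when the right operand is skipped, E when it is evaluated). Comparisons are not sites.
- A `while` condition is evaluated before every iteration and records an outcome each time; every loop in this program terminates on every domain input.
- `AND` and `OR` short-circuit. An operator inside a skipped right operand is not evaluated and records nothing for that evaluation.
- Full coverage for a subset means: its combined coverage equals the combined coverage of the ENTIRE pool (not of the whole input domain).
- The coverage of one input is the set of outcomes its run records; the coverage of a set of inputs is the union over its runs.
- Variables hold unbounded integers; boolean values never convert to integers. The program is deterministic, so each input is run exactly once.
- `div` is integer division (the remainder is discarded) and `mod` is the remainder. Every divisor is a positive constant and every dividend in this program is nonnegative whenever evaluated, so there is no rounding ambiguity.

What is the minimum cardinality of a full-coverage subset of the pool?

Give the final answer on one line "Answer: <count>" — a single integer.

run #1 (d=14, r=7) records B1=T, B1=F, B2=T, B7=F, B8=T, B9=F, B10=E, B11=F
run #2 (d=15, r=6) records B1=T, B1=F, B2=T, B7=F, B8=T, B9=T, B10=E
run #3 (d=11, r=-4) records B1=T, B1=F, B2=F, B3=F, B5=F, B6=E, B7=F, B8=T, B9=F, B10=E, B11=T
run #4 (d=3, r=7) records B1=T, B1=F, B2=T, B7=F, B8=F, B9=F, B10=E, B11=F
run #5 (d=10, r=6) records B1=T, B1=F, B2=T, B7=F, B8=T, B9=F, B10=E, B11=F
run #6 (d=14, r=-3) records B1=T, B1=F, B2=F, B3=T, B4=F, B7=F, B8=T, B9=F, B10=E, B11=T
run #7 (d=15, r=-3) records B1=T, B1=F, B2=F, B3=T, B4=T, B7=F, B8=T, B9=T, B10=E
run #8 (d=6, r=5) records B1=T, B1=F, B2=T, B7=F, B8=F, B9=F, B10=S, B11=F
run #9 (d=13, r=0) records B1=T, B1=F, B2=F, B3=F, B5=F, B6=E, B7=F, B8=T, B9=F, B10=E, B11=F
run #10 (d=13, r=6) records B1=T, B1=F, B2=T, B7=F, B8=T, B9=F, B10=E, B11=F
union over all inputs: B1=T, B1=F, B2=T, B2=F, B3=T, B3=F, B4=T, B4=F, B5=F, B6=E, B7=F, B8=T, B8=F, B9=T, B9=F, B10=S, B10=E, B11=T, B11=F (19 outcomes)
every size-1 subset falls short of the 19 outcomes (best: 11/19)
every size-2 subset falls short of the 19 outcomes (best: 15/19)
every size-3 subset falls short of the 19 outcomes (best: 18/19)
the canonical winner is {3, 6, 7, 8}: size 4, full 19-outcome coverage, earliest index list among size-4 covers

Answer: 4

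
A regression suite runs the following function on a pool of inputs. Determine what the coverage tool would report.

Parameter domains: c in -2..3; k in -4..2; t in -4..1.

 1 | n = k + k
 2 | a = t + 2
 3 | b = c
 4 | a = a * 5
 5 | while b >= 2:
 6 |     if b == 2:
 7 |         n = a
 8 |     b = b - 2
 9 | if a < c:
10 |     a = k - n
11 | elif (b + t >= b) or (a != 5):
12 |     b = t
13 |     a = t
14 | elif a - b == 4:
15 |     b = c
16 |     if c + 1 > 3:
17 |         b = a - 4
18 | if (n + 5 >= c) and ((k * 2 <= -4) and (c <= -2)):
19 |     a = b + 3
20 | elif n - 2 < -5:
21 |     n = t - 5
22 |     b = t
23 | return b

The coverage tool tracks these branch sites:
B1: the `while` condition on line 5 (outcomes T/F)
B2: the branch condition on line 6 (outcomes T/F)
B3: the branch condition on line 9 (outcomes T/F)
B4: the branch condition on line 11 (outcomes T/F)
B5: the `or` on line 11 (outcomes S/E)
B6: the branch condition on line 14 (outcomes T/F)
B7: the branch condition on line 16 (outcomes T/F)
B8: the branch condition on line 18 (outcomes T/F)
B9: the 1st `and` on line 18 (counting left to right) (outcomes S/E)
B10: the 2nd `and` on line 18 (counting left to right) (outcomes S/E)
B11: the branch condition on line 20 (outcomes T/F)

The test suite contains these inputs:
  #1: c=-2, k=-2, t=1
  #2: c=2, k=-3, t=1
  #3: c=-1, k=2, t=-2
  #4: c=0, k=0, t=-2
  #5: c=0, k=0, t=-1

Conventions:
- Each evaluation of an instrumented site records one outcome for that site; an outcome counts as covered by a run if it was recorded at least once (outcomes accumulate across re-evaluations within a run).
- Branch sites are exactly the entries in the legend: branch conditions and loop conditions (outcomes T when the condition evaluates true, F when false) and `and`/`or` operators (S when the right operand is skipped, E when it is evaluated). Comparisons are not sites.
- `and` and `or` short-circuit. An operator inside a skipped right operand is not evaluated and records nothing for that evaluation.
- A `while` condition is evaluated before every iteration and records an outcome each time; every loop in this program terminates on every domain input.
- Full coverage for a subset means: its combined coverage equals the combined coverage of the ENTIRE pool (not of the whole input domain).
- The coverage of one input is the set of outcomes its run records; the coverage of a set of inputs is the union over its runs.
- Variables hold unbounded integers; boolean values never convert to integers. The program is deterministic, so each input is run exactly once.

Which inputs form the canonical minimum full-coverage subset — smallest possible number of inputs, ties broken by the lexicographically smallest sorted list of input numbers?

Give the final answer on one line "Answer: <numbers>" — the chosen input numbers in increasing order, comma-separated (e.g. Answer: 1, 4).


input #1 (c=-2, k=-2, t=1): events B1->F, B3->F, B5->S, B4->T, B9->E, B10->E, B8->T; covers B1=F, B3=F, B4=T, B5=S, B8=T, B9=E, B10=E
input #2 (c=2, k=-3, t=1): events B1->T, B2->T, B1->F, B3->F, B5->S, B4->T, B9->E, B10->E, B8->F, B11->F; covers B1=T, B1=F, B2=T, B3=F, B4=T, B5=S, B8=F, B9=E, B10=E, B11=F
input #3 (c=-1, k=2, t=-2): events B1->F, B3->F, B5->E, B4->T, B9->E, B10->S, B8->F, B11->F; covers B1=F, B3=F, B4=T, B5=E, B8=F, B9=E, B10=S, B11=F
input #4 (c=0, k=0, t=-2): events B1->F, B3->F, B5->E, B4->T, B9->E, B10->S, B8->F, B11->F; covers B1=F, B3=F, B4=T, B5=E, B8=F, B9=E, B10=S, B11=F
input #5 (c=0, k=0, t=-1): events B1->F, B3->F, B5->E, B4->F, B6->F, B9->E, B10->S, B8->F, B11->F; covers B1=F, B3=F, B4=F, B5=E, B6=F, B8=F, B9=E, B10=S, B11=F
pool-wide coverage (15 outcomes): B1=T, B1=F, B2=T, B3=F, B4=T, B4=F, B5=S, B5=E, B6=F, B8=T, B8=F, B9=E, B10=S, B10=E, B11=F
checked all size-1 subsets: none covers 15 outcomes (max 10/15)
checked all size-2 subsets: none covers 15 outcomes (max 14/15)
the canonical winner is {1, 2, 5}: size 3, full 15-outcome coverage, earliest index list among size-3 covers
Answer: 1, 2, 5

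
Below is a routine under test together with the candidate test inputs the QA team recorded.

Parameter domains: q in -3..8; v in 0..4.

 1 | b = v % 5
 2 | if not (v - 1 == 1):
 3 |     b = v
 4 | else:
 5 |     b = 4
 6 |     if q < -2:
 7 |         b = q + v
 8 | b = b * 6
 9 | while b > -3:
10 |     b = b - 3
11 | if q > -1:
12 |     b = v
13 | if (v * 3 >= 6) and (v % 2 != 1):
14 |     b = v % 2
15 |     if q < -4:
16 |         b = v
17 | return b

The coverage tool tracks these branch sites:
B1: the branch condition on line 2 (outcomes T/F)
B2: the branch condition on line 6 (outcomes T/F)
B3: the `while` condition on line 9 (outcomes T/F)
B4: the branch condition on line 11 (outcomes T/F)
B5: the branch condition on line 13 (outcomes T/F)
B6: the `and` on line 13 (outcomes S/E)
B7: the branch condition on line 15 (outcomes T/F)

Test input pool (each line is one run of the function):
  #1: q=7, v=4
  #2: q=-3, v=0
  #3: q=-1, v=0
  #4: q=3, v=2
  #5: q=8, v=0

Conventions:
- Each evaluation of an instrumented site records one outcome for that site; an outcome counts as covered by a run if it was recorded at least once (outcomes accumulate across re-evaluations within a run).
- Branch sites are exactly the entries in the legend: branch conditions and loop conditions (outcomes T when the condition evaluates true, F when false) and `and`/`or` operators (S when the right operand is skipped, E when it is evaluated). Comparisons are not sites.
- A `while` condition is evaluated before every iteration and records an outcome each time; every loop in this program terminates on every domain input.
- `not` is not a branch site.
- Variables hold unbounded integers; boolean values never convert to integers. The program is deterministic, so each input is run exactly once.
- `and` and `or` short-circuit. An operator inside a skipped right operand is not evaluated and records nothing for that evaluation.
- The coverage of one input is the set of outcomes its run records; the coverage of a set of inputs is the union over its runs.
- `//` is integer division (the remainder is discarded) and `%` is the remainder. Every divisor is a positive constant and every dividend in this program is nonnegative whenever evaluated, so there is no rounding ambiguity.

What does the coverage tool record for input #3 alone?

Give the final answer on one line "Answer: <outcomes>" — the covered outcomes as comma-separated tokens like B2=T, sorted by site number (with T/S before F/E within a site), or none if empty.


Event log for input #3 (q=-1, v=0):
  B1->T, B3->T, B3->F, B4->F, B6->S, B5->F
distinct outcomes covered: B1=T, B3=T, B3=F, B4=F, B5=F, B6=S
Answer: B1=T, B3=T, B3=F, B4=F, B5=F, B6=S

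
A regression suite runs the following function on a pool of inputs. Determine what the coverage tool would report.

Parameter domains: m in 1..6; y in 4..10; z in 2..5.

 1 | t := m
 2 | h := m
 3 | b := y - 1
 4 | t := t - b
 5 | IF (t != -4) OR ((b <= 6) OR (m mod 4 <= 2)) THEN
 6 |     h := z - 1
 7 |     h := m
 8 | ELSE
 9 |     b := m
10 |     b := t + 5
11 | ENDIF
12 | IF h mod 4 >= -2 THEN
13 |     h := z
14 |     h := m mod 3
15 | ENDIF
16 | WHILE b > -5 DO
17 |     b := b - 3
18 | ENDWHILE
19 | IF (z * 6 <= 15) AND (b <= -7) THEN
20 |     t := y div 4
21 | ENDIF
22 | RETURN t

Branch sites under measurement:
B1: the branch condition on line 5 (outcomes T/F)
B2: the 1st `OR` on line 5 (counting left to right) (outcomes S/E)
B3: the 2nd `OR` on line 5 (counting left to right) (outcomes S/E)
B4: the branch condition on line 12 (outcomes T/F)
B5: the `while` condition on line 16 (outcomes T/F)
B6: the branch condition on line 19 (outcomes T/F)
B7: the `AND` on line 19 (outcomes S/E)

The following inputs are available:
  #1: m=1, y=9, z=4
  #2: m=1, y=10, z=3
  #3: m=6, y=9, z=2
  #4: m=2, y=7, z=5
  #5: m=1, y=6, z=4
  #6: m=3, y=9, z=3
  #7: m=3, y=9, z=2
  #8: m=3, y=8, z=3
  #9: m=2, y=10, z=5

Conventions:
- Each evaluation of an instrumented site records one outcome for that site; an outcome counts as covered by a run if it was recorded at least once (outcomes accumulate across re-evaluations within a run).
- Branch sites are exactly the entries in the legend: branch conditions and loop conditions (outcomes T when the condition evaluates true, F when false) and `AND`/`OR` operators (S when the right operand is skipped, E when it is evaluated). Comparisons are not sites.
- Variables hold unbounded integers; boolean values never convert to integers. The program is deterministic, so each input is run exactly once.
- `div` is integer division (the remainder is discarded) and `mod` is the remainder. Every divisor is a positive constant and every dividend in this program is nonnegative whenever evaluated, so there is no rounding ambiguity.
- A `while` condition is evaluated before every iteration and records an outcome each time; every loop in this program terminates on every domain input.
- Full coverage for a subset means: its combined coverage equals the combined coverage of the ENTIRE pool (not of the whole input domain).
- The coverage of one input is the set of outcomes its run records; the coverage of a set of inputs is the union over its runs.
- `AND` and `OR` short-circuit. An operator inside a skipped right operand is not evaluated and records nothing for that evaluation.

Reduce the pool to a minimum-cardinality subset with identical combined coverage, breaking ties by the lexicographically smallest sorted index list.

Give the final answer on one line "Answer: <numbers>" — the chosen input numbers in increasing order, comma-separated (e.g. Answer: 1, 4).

run #1 (m=1, y=9, z=4) runs B2->S, B1->T, B4->T, B5->T, B5->T, B5->T, B5->T, B5->T, B5->F, B7->S, B6->F; records B1=T, B2=S, B4=T, B5=T, B5=F, B6=F, B7=S
run #2 (m=1, y=10, z=3) runs B2->S, B1->T, B4->T, B5->T, B5->T, B5->T, B5->T, B5->T, B5->F, B7->S, B6->F; records B1=T, B2=S, B4=T, B5=T, B5=F, B6=F, B7=S
run #3 (m=6, y=9, z=2) runs B2->S, B1->T, B4->T, B5->T, B5->T, B5->T, B5->T, B5->T, B5->F, B7->E, B6->T; records B1=T, B2=S, B4=T, B5=T, B5=F, B6=T, B7=E
run #4 (m=2, y=7, z=5) runs B2->E, B3->S, B1->T, B4->T, B5->T, B5->T, B5->T, B5->T, B5->F, B7->S, B6->F; records B1=T, B2=E, B3=S, B4=T, B5=T, B5=F, B6=F, B7=S
run #5 (m=1, y=6, z=4) runs B2->E, B3->S, B1->T, B4->T, B5->T, B5->T, B5->T, B5->T, B5->F, B7->S, B6->F; records B1=T, B2=E, B3=S, B4=T, B5=T, B5=F, B6=F, B7=S
run #6 (m=3, y=9, z=3) runs B2->S, B1->T, B4->T, B5->T, B5->T, B5->T, B5->T, B5->T, B5->F, B7->S, B6->F; records B1=T, B2=S, B4=T, B5=T, B5=F, B6=F, B7=S
run #7 (m=3, y=9, z=2) runs B2->S, B1->T, B4->T, B5->T, B5->T, B5->T, B5->T, B5->T, B5->F, B7->E, B6->T; records B1=T, B2=S, B4=T, B5=T, B5=F, B6=T, B7=E
run #8 (m=3, y=8, z=3) runs B2->E, B3->E, B1->F, B4->T, B5->T, B5->T, B5->F, B7->S, B6->F; records B1=F, B2=E, B3=E, B4=T, B5=T, B5=F, B6=F, B7=S
run #9 (m=2, y=10, z=5) runs B2->S, B1->T, B4->T, B5->T, B5->T, B5->T, B5->T, B5->T, B5->F, B7->S, B6->F; records B1=T, B2=S, B4=T, B5=T, B5=F, B6=F, B7=S
together the pool reaches 13 outcomes: B1=T, B1=F, B2=S, B2=E, B3=S, B3=E, B4=T, B5=T, B5=F, B6=T, B6=F, B7=S, B7=E
size 1 is not enough: best union over all size-1 subsets is 8/13
size 2 is not enough: best union over all size-2 subsets is 12/13
at size 3, {3, 4, 8} reaches all 13 outcomes; every lexicographically earlier size-3 subset fails

Answer: 3, 4, 8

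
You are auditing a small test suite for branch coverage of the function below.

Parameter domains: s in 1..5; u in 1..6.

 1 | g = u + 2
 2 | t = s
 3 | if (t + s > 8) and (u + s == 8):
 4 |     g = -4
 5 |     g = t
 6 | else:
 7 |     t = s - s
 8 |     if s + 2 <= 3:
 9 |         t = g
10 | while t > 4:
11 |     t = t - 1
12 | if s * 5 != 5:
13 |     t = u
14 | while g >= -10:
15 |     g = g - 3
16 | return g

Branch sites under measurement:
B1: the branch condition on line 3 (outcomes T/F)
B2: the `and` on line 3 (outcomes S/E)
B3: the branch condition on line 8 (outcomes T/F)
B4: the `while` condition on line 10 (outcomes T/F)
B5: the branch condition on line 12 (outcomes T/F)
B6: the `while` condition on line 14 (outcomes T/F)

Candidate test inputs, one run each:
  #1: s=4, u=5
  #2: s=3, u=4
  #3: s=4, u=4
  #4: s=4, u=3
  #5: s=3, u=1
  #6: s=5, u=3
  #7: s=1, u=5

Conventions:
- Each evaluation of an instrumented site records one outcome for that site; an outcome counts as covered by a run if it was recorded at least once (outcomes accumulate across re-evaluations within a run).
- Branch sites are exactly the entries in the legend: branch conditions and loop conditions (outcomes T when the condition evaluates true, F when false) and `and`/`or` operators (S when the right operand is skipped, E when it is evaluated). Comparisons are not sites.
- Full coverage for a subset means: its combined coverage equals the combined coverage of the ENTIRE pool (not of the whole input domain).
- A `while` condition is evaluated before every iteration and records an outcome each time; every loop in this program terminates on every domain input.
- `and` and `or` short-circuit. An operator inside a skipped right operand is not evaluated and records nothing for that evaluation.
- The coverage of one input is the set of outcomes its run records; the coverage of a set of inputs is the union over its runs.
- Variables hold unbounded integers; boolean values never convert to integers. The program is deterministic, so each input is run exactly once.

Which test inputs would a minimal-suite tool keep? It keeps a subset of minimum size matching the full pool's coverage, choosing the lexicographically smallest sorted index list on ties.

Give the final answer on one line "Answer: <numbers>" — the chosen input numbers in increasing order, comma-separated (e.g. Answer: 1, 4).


input #1, s=4, u=5: events B2->S, B1->F, B3->F, B4->F, B5->T, B6->T, B6->T, B6->T, B6->T, B6->T, B6->T, B6->F; outcomes B1=F, B2=S, B3=F, B4=F, B5=T, B6=T, B6=F
input #2, s=3, u=4: events B2->S, B1->F, B3->F, B4->F, B5->T, B6->T, B6->T, B6->T, B6->T, B6->T, B6->T, B6->F; outcomes B1=F, B2=S, B3=F, B4=F, B5=T, B6=T, B6=F
input #3, s=4, u=4: events B2->S, B1->F, B3->F, B4->F, B5->T, B6->T, B6->T, B6->T, B6->T, B6->T, B6->T, B6->F; outcomes B1=F, B2=S, B3=F, B4=F, B5=T, B6=T, B6=F
input #4, s=4, u=3: events B2->S, B1->F, B3->F, B4->F, B5->T, B6->T, B6->T, B6->T, B6->T, B6->T, B6->T, B6->F; outcomes B1=F, B2=S, B3=F, B4=F, B5=T, B6=T, B6=F
input #5, s=3, u=1: events B2->S, B1->F, B3->F, B4->F, B5->T, B6->T, B6->T, B6->T, B6->T, B6->T, B6->F; outcomes B1=F, B2=S, B3=F, B4=F, B5=T, B6=T, B6=F
input #6, s=5, u=3: events B2->E, B1->T, B4->T, B4->F, B5->T, B6->T, B6->T, B6->T, B6->T, B6->T, B6->T, B6->F; outcomes B1=T, B2=E, B4=T, B4=F, B5=T, B6=T, B6=F
input #7, s=1, u=5: events B2->S, B1->F, B3->T, B4->T, B4->T, B4->T, B4->F, B5->F, B6->T, B6->T, B6->T, B6->T, B6->T, B6->T, ...; outcomes B1=F, B2=S, B3=T, B4=T, B4=F, B5=F, B6=T, B6=F
pool-wide coverage (12 outcomes): B1=T, B1=F, B2=S, B2=E, B3=T, B3=F, B4=T, B4=F, B5=T, B5=F, B6=T, B6=F
every size-1 subset falls short of the 12 outcomes (best: 8/12)
every size-2 subset falls short of the 12 outcomes (best: 11/12)
at size 3, {1, 6, 7} reaches all 12 outcomes; every lexicographically earlier size-3 subset fails
Answer: 1, 6, 7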